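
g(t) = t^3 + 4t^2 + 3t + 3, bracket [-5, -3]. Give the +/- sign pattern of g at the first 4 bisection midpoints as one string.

--+-

midpoint -4: g = -9 < 0 → [-4, -3]
midpoint -3.5: g = -1.375 < 0 → [-3.5, -3]
midpoint -3.25: g = 1.171875 > 0 → [-3.5, -3.25]
midpoint -3.375: g = -0.0059 < 0 → [-3.375, -3.25]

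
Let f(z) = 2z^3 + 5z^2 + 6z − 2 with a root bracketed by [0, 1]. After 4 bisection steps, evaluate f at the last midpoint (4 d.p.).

0.4243

f(0.5) = 2.5 > 0, so the root lies in [0, 0.5]
f(0.25) = -0.15625 < 0, so the root lies in [0.25, 0.5]
f(0.375) = 1.058594 > 0, so the root lies in [0.25, 0.375]
f(0.3125) = 0.4243 > 0, so the root lies in [0.25, 0.3125]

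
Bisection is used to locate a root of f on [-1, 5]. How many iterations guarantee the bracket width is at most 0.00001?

20

Width after n steps is 6/2^n. Need 2^n ≥ 6/0.00001 = 600000.
2^19 = 524288 < 600000 ≤ 2^20 = 1048576, so n = 20.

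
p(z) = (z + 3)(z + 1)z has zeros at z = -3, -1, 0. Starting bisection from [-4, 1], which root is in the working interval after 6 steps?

-3

midpoint -1.5: p = 1.125 > 0 → [-4, -1.5]
midpoint -2.75: p = 1.203125 > 0 → [-4, -2.75]
midpoint -3.375: p = -3.005859 < 0 → [-3.375, -2.75]
midpoint -3.0625: p = -0.3948 < 0 → [-3.0625, -2.75]
midpoint -2.90625: p = 0.5194 > 0 → [-3.0625, -2.90625]
midpoint -2.984375: p = 0.0925 > 0 → [-3.0625, -2.984375]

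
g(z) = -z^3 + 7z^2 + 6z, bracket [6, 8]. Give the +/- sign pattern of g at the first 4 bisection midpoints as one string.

+++-

m = 7, g(m) = 42 (+); new bracket [7, 8]
m = 7.5, g(m) = 16.875 (+); new bracket [7.5, 8]
m = 7.75, g(m) = 1.453125 (+); new bracket [7.75, 8]
m = 7.875, g(m) = -7.0137 (−); new bracket [7.75, 7.875]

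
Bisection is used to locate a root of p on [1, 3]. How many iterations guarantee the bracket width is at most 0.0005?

12

Width after n steps is 2/2^n. Need 2^n ≥ 2/0.0005 = 4000.
2^11 = 2048 < 4000 ≤ 2^12 = 4096, so n = 12.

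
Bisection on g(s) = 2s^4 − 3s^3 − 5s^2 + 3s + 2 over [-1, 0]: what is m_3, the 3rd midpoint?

-0.375

midpoint -0.5: g = -0.25 < 0 → [-0.5, 0]
midpoint -0.25: g = 0.992188 > 0 → [-0.5, -0.25]
midpoint -0.375: g = 0.369629 > 0 → [-0.5, -0.375]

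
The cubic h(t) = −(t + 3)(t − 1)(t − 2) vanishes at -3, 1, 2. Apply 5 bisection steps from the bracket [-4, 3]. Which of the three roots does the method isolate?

-3

h(-0.5) = -9.375 < 0, so the root lies in [-4, -0.5]
h(-2.25) = -10.359375 < 0, so the root lies in [-4, -2.25]
h(-3.125) = 2.642578 > 0, so the root lies in [-3.125, -2.25]
h(-2.6875) = -5.4016 < 0, so the root lies in [-3.125, -2.6875]
h(-2.90625) = -1.7967 < 0, so the root lies in [-3.125, -2.90625]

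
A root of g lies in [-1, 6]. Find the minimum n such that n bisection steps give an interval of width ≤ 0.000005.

21

Width after n steps is 7/2^n. Need 2^n ≥ 7/0.000005 = 1400000.
2^20 = 1048576 < 1400000 ≤ 2^21 = 2097152, so n = 21.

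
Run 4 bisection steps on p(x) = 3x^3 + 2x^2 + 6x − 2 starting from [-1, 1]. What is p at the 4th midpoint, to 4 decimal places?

midpoint 0: p = -2 < 0 → [0, 1]
midpoint 0.5: p = 1.875 > 0 → [0, 0.5]
midpoint 0.25: p = -0.328125 < 0 → [0.25, 0.5]
midpoint 0.375: p = 0.6895 > 0 → [0.25, 0.375]

0.6895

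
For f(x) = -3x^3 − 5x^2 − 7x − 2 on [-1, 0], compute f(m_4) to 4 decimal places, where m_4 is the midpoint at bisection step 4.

x = -0.5 gives f = 0.625, positive; keep [-0.5, 0]
x = -0.25 gives f = -0.515625, negative; keep [-0.5, -0.25]
x = -0.375 gives f = 0.080078, positive; keep [-0.375, -0.25]
x = -0.3125 gives f = -0.2092, negative; keep [-0.375, -0.3125]

-0.2092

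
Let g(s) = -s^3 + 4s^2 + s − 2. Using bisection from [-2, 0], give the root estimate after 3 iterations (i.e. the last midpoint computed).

g(-1) = 2 > 0, so the root lies in [-1, 0]
g(-0.5) = -1.375 < 0, so the root lies in [-1, -0.5]
g(-0.75) = -0.078125 < 0, so the root lies in [-1, -0.75]

-0.75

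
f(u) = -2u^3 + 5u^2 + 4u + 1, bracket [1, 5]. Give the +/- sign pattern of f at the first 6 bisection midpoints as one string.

f(3) = 4 > 0, so the root lies in [3, 5]
f(4) = -31 < 0, so the root lies in [3, 4]
f(3.5) = -9.5 < 0, so the root lies in [3, 3.5]
f(3.25) = -1.8438 < 0, so the root lies in [3, 3.25]
f(3.125) = 1.293 > 0, so the root lies in [3.125, 3.25]
f(3.1875) = -0.2202 < 0, so the root lies in [3.125, 3.1875]

+---+-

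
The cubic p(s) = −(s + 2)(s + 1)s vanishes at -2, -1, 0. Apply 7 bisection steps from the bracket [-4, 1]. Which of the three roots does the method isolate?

-2

midpoint -1.5: p = -0.375 < 0 → [-4, -1.5]
midpoint -2.75: p = 3.609375 > 0 → [-2.75, -1.5]
midpoint -2.125: p = 0.298828 > 0 → [-2.125, -1.5]
midpoint -1.8125: p = -0.2761 < 0 → [-2.125, -1.8125]
midpoint -1.96875: p = -0.0596 < 0 → [-2.125, -1.96875]
midpoint -2.046875: p = 0.1004 > 0 → [-2.046875, -1.96875]
midpoint -2.0078125: p = 0.0158 > 0 → [-2.0078125, -1.96875]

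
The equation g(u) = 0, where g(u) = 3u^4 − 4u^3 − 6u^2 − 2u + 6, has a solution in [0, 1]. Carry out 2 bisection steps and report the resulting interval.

u = 0.5 gives g = 3.1875, positive; keep [0.5, 1]
u = 0.75 gives g = 0.386719, positive; keep [0.75, 1]

[0.75, 1]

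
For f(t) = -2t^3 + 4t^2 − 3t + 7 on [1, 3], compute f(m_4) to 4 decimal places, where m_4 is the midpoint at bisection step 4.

midpoint 2: f = 1 > 0 → [2, 3]
midpoint 2.5: f = -6.75 < 0 → [2, 2.5]
midpoint 2.25: f = -2.28125 < 0 → [2, 2.25]
midpoint 2.125: f = -0.5039 < 0 → [2, 2.125]

-0.5039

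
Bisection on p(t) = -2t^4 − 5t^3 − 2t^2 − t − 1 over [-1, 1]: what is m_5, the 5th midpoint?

t = 0 gives p = -1, negative; keep [-1, 0]
t = -0.5 gives p = -0.5, negative; keep [-1, -0.5]
t = -0.75 gives p = 0.101562, positive; keep [-0.75, -0.5]
t = -0.625 gives p = -0.2407, negative; keep [-0.75, -0.625]
t = -0.6875 gives p = -0.0799, negative; keep [-0.75, -0.6875]

-0.6875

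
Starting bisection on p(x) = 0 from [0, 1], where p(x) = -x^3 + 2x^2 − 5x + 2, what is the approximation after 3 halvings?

x = 0.5 gives p = -0.125, negative; keep [0, 0.5]
x = 0.25 gives p = 0.859375, positive; keep [0.25, 0.5]
x = 0.375 gives p = 0.353516, positive; keep [0.375, 0.5]

0.375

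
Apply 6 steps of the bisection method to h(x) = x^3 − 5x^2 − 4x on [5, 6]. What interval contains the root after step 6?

midpoint 5.5: h = -6.875 < 0 → [5.5, 6]
midpoint 5.75: h = 1.796875 > 0 → [5.5, 5.75]
midpoint 5.625: h = -2.724609 < 0 → [5.625, 5.75]
midpoint 5.6875: h = -0.511 < 0 → [5.6875, 5.75]
midpoint 5.71875: h = 0.6311 > 0 → [5.6875, 5.71875]
midpoint 5.703125: h = 0.0571 > 0 → [5.6875, 5.703125]

[5.6875, 5.703125]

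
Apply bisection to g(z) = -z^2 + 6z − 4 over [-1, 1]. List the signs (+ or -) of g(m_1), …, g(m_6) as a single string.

m = 0, g(m) = -4 (−); new bracket [0, 1]
m = 0.5, g(m) = -1.25 (−); new bracket [0.5, 1]
m = 0.75, g(m) = -0.0625 (−); new bracket [0.75, 1]
m = 0.875, g(m) = 0.4844 (+); new bracket [0.75, 0.875]
m = 0.8125, g(m) = 0.2148 (+); new bracket [0.75, 0.8125]
m = 0.78125, g(m) = 0.0771 (+); new bracket [0.75, 0.78125]

---+++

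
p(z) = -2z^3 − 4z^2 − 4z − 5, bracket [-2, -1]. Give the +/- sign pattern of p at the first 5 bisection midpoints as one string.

midpoint -1.5: p = -1.25 < 0 → [-2, -1.5]
midpoint -1.75: p = 0.46875 > 0 → [-1.75, -1.5]
midpoint -1.625: p = -0.480469 < 0 → [-1.75, -1.625]
midpoint -1.6875: p = -0.0298 < 0 → [-1.75, -1.6875]
midpoint -1.71875: p = 0.2133 > 0 → [-1.71875, -1.6875]

-+--+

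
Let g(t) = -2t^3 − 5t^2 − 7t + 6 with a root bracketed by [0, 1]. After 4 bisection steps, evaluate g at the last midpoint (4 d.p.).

t = 0.5 gives g = 1, positive; keep [0.5, 1]
t = 0.75 gives g = -2.90625, negative; keep [0.5, 0.75]
t = 0.625 gives g = -0.816406, negative; keep [0.5, 0.625]
t = 0.5625 gives g = 0.1245, positive; keep [0.5625, 0.625]

0.1245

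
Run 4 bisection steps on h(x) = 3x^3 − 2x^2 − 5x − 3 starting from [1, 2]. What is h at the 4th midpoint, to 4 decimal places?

-0.7698

m = 1.5, h(m) = -4.875 (−); new bracket [1.5, 2]
m = 1.75, h(m) = -1.796875 (−); new bracket [1.75, 2]
m = 1.875, h(m) = 0.369141 (+); new bracket [1.75, 1.875]
m = 1.8125, h(m) = -0.7698 (−); new bracket [1.8125, 1.875]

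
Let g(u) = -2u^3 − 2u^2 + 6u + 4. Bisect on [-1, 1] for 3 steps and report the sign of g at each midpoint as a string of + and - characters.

++-

m = 0, g(m) = 4 (+); new bracket [-1, 0]
m = -0.5, g(m) = 0.75 (+); new bracket [-1, -0.5]
m = -0.75, g(m) = -0.78125 (−); new bracket [-0.75, -0.5]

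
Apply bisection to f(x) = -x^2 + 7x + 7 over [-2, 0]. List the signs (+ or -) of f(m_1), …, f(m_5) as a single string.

m = -1, f(m) = -1 (−); new bracket [-1, 0]
m = -0.5, f(m) = 3.25 (+); new bracket [-1, -0.5]
m = -0.75, f(m) = 1.1875 (+); new bracket [-1, -0.75]
m = -0.875, f(m) = 0.1094 (+); new bracket [-1, -0.875]
m = -0.9375, f(m) = -0.4414 (−); new bracket [-0.9375, -0.875]

-+++-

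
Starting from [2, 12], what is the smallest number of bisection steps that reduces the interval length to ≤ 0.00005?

18

Width after n steps is 10/2^n. Need 2^n ≥ 10/0.00005 = 200000.
2^17 = 131072 < 200000 ≤ 2^18 = 262144, so n = 18.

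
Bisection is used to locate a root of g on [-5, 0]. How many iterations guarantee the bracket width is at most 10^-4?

Width after n steps is 5/2^n. Need 2^n ≥ 5/10^-4 = 50000.
2^15 = 32768 < 50000 ≤ 2^16 = 65536, so n = 16.

16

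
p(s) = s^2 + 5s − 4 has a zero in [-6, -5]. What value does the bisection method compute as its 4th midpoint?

-5.6875

m = -5.5, p(m) = -1.25 (−); new bracket [-6, -5.5]
m = -5.75, p(m) = 0.3125 (+); new bracket [-5.75, -5.5]
m = -5.625, p(m) = -0.484375 (−); new bracket [-5.75, -5.625]
m = -5.6875, p(m) = -0.0898 (−); new bracket [-5.75, -5.6875]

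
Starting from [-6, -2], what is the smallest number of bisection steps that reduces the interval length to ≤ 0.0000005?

Width after n steps is 4/2^n. Need 2^n ≥ 4/0.0000005 = 8000000.
2^22 = 4194304 < 8000000 ≤ 2^23 = 8388608, so n = 23.

23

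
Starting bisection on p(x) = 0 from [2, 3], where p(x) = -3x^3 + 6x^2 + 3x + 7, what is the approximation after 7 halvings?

x = 2.5 gives p = 5.125, positive; keep [2.5, 3]
x = 2.75 gives p = -1.765625, negative; keep [2.5, 2.75]
x = 2.625 gives p = 1.955078, positive; keep [2.625, 2.75]
x = 2.6875 gives p = 0.1658, positive; keep [2.6875, 2.75]
x = 2.71875 gives p = -0.7819, negative; keep [2.6875, 2.71875]
x = 2.703125 gives p = -0.3036, negative; keep [2.6875, 2.703125]
x = 2.6953125 gives p = -0.0678, negative; keep [2.6875, 2.6953125]

2.6953125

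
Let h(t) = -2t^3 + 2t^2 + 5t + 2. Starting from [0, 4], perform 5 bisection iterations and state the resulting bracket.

[2.25, 2.375]

m = 2, h(m) = 4 (+); new bracket [2, 4]
m = 3, h(m) = -19 (−); new bracket [2, 3]
m = 2.5, h(m) = -4.25 (−); new bracket [2, 2.5]
m = 2.25, h(m) = 0.5938 (+); new bracket [2.25, 2.5]
m = 2.375, h(m) = -1.6367 (−); new bracket [2.25, 2.375]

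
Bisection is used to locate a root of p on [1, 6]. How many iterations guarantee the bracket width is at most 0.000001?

23

Width after n steps is 5/2^n. Need 2^n ≥ 5/0.000001 = 5000000.
2^22 = 4194304 < 5000000 ≤ 2^23 = 8388608, so n = 23.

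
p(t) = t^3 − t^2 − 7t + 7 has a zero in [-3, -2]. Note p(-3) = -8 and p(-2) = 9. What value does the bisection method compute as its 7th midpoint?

midpoint -2.5: p = 2.625 > 0 → [-3, -2.5]
midpoint -2.75: p = -2.109375 < 0 → [-2.75, -2.5]
midpoint -2.625: p = 0.396484 > 0 → [-2.75, -2.625]
midpoint -2.6875: p = -0.821 < 0 → [-2.6875, -2.625]
midpoint -2.65625: p = -0.2035 < 0 → [-2.65625, -2.625]
midpoint -2.640625: p = 0.0987 > 0 → [-2.65625, -2.640625]
midpoint -2.6484375: p = -0.0519 < 0 → [-2.6484375, -2.640625]

-2.6484375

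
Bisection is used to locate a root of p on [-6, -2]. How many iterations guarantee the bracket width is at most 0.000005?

20

Width after n steps is 4/2^n. Need 2^n ≥ 4/0.000005 = 800000.
2^19 = 524288 < 800000 ≤ 2^20 = 1048576, so n = 20.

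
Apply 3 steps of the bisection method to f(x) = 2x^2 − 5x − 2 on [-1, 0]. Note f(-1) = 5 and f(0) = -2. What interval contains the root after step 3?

x = -0.5 gives f = 1, positive; keep [-0.5, 0]
x = -0.25 gives f = -0.625, negative; keep [-0.5, -0.25]
x = -0.375 gives f = 0.15625, positive; keep [-0.375, -0.25]

[-0.375, -0.25]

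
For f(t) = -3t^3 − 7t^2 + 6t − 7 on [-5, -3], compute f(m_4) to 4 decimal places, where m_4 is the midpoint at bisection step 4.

-2.5566

f(-4) = 49 > 0, so the root lies in [-4, -3]
f(-3.5) = 14.875 > 0, so the root lies in [-3.5, -3]
f(-3.25) = 2.546875 > 0, so the root lies in [-3.25, -3]
f(-3.125) = -2.5566 < 0, so the root lies in [-3.25, -3.125]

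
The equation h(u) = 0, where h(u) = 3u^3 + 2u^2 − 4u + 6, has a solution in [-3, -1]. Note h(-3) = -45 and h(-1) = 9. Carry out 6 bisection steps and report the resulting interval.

u = -2 gives h = -2, negative; keep [-2, -1]
u = -1.5 gives h = 6.375, positive; keep [-2, -1.5]
u = -1.75 gives h = 3.046875, positive; keep [-2, -1.75]
u = -1.875 gives h = 0.7559, positive; keep [-2, -1.875]
u = -1.9375 gives h = -0.5618, negative; keep [-1.9375, -1.875]
u = -1.90625 gives h = 0.1118, positive; keep [-1.9375, -1.90625]

[-1.9375, -1.90625]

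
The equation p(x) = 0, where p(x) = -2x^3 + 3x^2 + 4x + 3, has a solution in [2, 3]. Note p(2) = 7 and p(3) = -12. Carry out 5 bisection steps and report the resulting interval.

m = 2.5, p(m) = 0.5 (+); new bracket [2.5, 3]
m = 2.75, p(m) = -4.90625 (−); new bracket [2.5, 2.75]
m = 2.625, p(m) = -2.003906 (−); new bracket [2.5, 2.625]
m = 2.5625, p(m) = -0.7036 (−); new bracket [2.5, 2.5625]
m = 2.53125, p(m) = -0.0899 (−); new bracket [2.5, 2.53125]

[2.5, 2.53125]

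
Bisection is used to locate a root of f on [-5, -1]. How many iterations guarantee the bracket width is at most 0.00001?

19

Width after n steps is 4/2^n. Need 2^n ≥ 4/0.00001 = 400000.
2^18 = 262144 < 400000 ≤ 2^19 = 524288, so n = 19.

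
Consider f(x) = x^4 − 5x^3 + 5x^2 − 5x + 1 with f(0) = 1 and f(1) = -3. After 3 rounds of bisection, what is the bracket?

midpoint 0.5: f = -0.8125 < 0 → [0, 0.5]
midpoint 0.25: f = -0.011719 < 0 → [0, 0.25]
midpoint 0.125: f = 0.443604 > 0 → [0.125, 0.25]

[0.125, 0.25]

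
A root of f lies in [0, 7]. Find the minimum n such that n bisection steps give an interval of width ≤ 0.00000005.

28

Width after n steps is 7/2^n. Need 2^n ≥ 7/0.00000005 = 140000000.
2^27 = 134217728 < 140000000 ≤ 2^28 = 268435456, so n = 28.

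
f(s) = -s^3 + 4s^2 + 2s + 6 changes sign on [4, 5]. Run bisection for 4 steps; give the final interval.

[4.6875, 4.75]

midpoint 4.5: f = 4.875 > 0 → [4.5, 5]
midpoint 4.75: f = -1.421875 < 0 → [4.5, 4.75]
midpoint 4.625: f = 1.880859 > 0 → [4.625, 4.75]
midpoint 4.6875: f = 0.2688 > 0 → [4.6875, 4.75]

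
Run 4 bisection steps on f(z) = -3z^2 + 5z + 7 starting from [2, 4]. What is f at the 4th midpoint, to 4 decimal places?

-0.5469

midpoint 3: f = -5 < 0 → [2, 3]
midpoint 2.5: f = 0.75 > 0 → [2.5, 3]
midpoint 2.75: f = -1.9375 < 0 → [2.5, 2.75]
midpoint 2.625: f = -0.5469 < 0 → [2.5, 2.625]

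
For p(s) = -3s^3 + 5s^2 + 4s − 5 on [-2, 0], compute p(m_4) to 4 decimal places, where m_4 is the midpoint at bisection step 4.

p(-1) = -1 < 0, so the root lies in [-2, -1]
p(-1.5) = 10.375 > 0, so the root lies in [-1.5, -1]
p(-1.25) = 3.671875 > 0, so the root lies in [-1.25, -1]
p(-1.125) = 1.0996 > 0, so the root lies in [-1.125, -1]

1.0996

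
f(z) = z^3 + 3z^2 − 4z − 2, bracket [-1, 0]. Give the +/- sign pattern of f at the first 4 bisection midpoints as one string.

midpoint -0.5: f = 0.625 > 0 → [-0.5, 0]
midpoint -0.25: f = -0.828125 < 0 → [-0.5, -0.25]
midpoint -0.375: f = -0.130859 < 0 → [-0.5, -0.375]
midpoint -0.4375: f = 0.2405 > 0 → [-0.4375, -0.375]

+--+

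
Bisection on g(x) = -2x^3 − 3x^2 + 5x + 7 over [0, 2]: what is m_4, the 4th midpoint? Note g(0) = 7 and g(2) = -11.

midpoint 1: g = 7 > 0 → [1, 2]
midpoint 1.5: g = 1 > 0 → [1.5, 2]
midpoint 1.75: g = -4.15625 < 0 → [1.5, 1.75]
midpoint 1.625: g = -1.3789 < 0 → [1.5, 1.625]

1.625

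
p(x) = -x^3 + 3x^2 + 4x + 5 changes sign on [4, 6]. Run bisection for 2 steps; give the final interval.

[4, 4.5]

m = 5, p(m) = -25 (−); new bracket [4, 5]
m = 4.5, p(m) = -7.375 (−); new bracket [4, 4.5]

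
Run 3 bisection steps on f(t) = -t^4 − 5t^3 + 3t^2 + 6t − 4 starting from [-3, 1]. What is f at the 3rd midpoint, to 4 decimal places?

5.5625

midpoint -1: f = -3 < 0 → [-3, -1]
midpoint -2: f = 20 > 0 → [-2, -1]
midpoint -1.5: f = 5.5625 > 0 → [-1.5, -1]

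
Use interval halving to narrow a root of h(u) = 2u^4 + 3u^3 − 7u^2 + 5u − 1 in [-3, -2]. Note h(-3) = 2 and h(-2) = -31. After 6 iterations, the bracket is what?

h(-2.5) = -26 < 0, so the root lies in [-3, -2.5]
h(-2.75) = -15.695312 < 0, so the root lies in [-3, -2.75]
h(-2.875) = -7.884277 < 0, so the root lies in [-3, -2.875]
h(-2.9375) = -3.216 < 0, so the root lies in [-3, -2.9375]
h(-2.96875) = -0.6784 < 0, so the root lies in [-3, -2.96875]
h(-2.984375) = 0.643 > 0, so the root lies in [-2.984375, -2.96875]

[-2.984375, -2.96875]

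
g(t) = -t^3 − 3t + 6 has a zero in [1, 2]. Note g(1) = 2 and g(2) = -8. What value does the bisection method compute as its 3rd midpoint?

g(1.5) = -1.875 < 0, so the root lies in [1, 1.5]
g(1.25) = 0.296875 > 0, so the root lies in [1.25, 1.5]
g(1.375) = -0.724609 < 0, so the root lies in [1.25, 1.375]

1.375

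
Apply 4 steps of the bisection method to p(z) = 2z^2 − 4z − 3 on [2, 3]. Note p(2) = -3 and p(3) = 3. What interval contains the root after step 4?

[2.5625, 2.625]

z = 2.5 gives p = -0.5, negative; keep [2.5, 3]
z = 2.75 gives p = 1.125, positive; keep [2.5, 2.75]
z = 2.625 gives p = 0.28125, positive; keep [2.5, 2.625]
z = 2.5625 gives p = -0.1172, negative; keep [2.5625, 2.625]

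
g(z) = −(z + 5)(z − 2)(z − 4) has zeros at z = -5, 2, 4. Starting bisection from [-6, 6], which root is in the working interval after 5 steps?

g(0) = -40 < 0, so the root lies in [-6, 0]
g(-3) = -70 < 0, so the root lies in [-6, -3]
g(-4.5) = -27.625 < 0, so the root lies in [-6, -4.5]
g(-5.25) = 16.7656 > 0, so the root lies in [-5.25, -4.5]
g(-4.875) = -7.627 < 0, so the root lies in [-5.25, -4.875]

-5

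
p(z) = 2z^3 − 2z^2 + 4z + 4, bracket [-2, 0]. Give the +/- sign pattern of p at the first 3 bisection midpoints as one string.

midpoint -1: p = -4 < 0 → [-1, 0]
midpoint -0.5: p = 1.25 > 0 → [-1, -0.5]
midpoint -0.75: p = -0.96875 < 0 → [-0.75, -0.5]

-+-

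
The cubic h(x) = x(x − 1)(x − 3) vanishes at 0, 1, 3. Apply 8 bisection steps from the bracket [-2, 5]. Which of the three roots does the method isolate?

3

x = 1.5 gives h = -1.125, negative; keep [1.5, 5]
x = 3.25 gives h = 1.828125, positive; keep [1.5, 3.25]
x = 2.375 gives h = -2.041016, negative; keep [2.375, 3.25]
x = 2.8125 gives h = -0.9558, negative; keep [2.8125, 3.25]
x = 3.03125 gives h = 0.1924, positive; keep [2.8125, 3.03125]
x = 2.921875 gives h = -0.4387, negative; keep [2.921875, 3.03125]
x = 2.9765625 gives h = -0.1379, negative; keep [2.9765625, 3.03125]
x = 3.00390625 gives h = 0.0235, positive; keep [2.9765625, 3.00390625]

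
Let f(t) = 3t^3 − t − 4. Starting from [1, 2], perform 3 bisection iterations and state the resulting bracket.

t = 1.5 gives f = 4.625, positive; keep [1, 1.5]
t = 1.25 gives f = 0.609375, positive; keep [1, 1.25]
t = 1.125 gives f = -0.853516, negative; keep [1.125, 1.25]

[1.125, 1.25]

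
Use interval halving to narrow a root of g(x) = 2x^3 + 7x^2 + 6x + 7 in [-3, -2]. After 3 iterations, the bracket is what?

x = -2.5 gives g = 4.5, positive; keep [-3, -2.5]
x = -2.75 gives g = 1.84375, positive; keep [-3, -2.75]
x = -2.875 gives g = 0.082031, positive; keep [-3, -2.875]

[-3, -2.875]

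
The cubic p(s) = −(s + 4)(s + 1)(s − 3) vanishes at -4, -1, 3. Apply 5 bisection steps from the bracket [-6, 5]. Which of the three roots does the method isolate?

s = -0.5 gives p = 6.125, positive; keep [-0.5, 5]
s = 2.25 gives p = 15.234375, positive; keep [2.25, 5]
s = 3.625 gives p = -22.041016, negative; keep [2.25, 3.625]
s = 2.9375 gives p = 1.7073, positive; keep [2.9375, 3.625]
s = 3.28125 gives p = -8.7674, negative; keep [2.9375, 3.28125]

3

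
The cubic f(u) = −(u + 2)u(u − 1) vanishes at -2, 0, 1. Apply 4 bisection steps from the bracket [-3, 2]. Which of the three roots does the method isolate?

-2

m = -0.5, f(m) = -1.125 (−); new bracket [-3, -0.5]
m = -1.75, f(m) = -1.203125 (−); new bracket [-3, -1.75]
m = -2.375, f(m) = 3.005859 (+); new bracket [-2.375, -1.75]
m = -2.0625, f(m) = 0.3948 (+); new bracket [-2.0625, -1.75]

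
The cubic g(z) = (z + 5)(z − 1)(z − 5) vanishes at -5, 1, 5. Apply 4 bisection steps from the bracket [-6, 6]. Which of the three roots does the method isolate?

z = 0 gives g = 25, positive; keep [-6, 0]
z = -3 gives g = 64, positive; keep [-6, -3]
z = -4.5 gives g = 26.125, positive; keep [-6, -4.5]
z = -5.25 gives g = -16.0156, negative; keep [-5.25, -4.5]

-5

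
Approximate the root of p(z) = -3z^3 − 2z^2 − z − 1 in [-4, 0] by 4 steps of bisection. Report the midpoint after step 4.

-0.75

p(-2) = 17 > 0, so the root lies in [-2, 0]
p(-1) = 1 > 0, so the root lies in [-1, 0]
p(-0.5) = -0.625 < 0, so the root lies in [-1, -0.5]
p(-0.75) = -0.1094 < 0, so the root lies in [-1, -0.75]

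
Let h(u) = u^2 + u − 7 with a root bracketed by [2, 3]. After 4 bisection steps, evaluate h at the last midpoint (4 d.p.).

-0.0273

h(2.5) = 1.75 > 0, so the root lies in [2, 2.5]
h(2.25) = 0.3125 > 0, so the root lies in [2, 2.25]
h(2.125) = -0.359375 < 0, so the root lies in [2.125, 2.25]
h(2.1875) = -0.0273 < 0, so the root lies in [2.1875, 2.25]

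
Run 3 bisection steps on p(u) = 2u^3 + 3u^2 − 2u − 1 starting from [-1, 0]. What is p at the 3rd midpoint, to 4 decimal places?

0.0664

midpoint -0.5: p = 0.5 > 0 → [-0.5, 0]
midpoint -0.25: p = -0.34375 < 0 → [-0.5, -0.25]
midpoint -0.375: p = 0.066406 > 0 → [-0.375, -0.25]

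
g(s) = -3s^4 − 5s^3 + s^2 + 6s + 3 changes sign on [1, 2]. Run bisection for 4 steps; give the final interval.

s = 1.5 gives g = -17.8125, negative; keep [1, 1.5]
s = 1.25 gives g = -5.027344, negative; keep [1, 1.25]
s = 1.125 gives g = -0.908936, negative; keep [1, 1.125]
s = 1.0625 gives g = 0.6833, positive; keep [1.0625, 1.125]

[1.0625, 1.125]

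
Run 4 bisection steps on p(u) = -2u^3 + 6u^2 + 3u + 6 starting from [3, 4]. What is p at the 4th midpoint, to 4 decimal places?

m = 3.5, p(m) = 4.25 (+); new bracket [3.5, 4]
m = 3.75, p(m) = -3.84375 (−); new bracket [3.5, 3.75]
m = 3.625, p(m) = 0.449219 (+); new bracket [3.625, 3.75]
m = 3.6875, p(m) = -1.6343 (−); new bracket [3.625, 3.6875]

-1.6343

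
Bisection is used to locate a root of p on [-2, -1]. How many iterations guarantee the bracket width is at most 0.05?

Width after n steps is 1/2^n. Need 2^n ≥ 1/0.05 = 20.
2^4 = 16 < 20 ≤ 2^5 = 32, so n = 5.

5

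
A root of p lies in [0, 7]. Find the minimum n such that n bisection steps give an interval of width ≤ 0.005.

11

Width after n steps is 7/2^n. Need 2^n ≥ 7/0.005 = 1400.
2^10 = 1024 < 1400 ≤ 2^11 = 2048, so n = 11.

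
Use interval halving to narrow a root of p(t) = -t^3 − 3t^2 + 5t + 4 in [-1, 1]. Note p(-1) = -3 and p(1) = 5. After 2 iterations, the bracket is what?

[-1, -0.5]

t = 0 gives p = 4, positive; keep [-1, 0]
t = -0.5 gives p = 0.875, positive; keep [-1, -0.5]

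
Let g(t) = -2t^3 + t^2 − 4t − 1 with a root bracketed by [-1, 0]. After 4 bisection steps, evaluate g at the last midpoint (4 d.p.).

g(-0.5) = 1.5 > 0, so the root lies in [-0.5, 0]
g(-0.25) = 0.09375 > 0, so the root lies in [-0.25, 0]
g(-0.125) = -0.480469 < 0, so the root lies in [-0.25, -0.125]
g(-0.1875) = -0.2017 < 0, so the root lies in [-0.25, -0.1875]

-0.2017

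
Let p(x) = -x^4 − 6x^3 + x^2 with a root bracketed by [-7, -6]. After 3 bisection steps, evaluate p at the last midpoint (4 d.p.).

p(-6.5) = -95.0625 < 0, so the root lies in [-6.5, -6]
p(-6.25) = -21.972656 < 0, so the root lies in [-6.25, -6]
p(-6.125) = 8.792725 > 0, so the root lies in [-6.25, -6.125]

8.7927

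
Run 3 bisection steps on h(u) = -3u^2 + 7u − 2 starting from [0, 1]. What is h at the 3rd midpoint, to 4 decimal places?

0.2031

m = 0.5, h(m) = 0.75 (+); new bracket [0, 0.5]
m = 0.25, h(m) = -0.4375 (−); new bracket [0.25, 0.5]
m = 0.375, h(m) = 0.203125 (+); new bracket [0.25, 0.375]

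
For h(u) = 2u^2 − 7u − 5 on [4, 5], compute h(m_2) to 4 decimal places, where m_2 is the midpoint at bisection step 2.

midpoint 4.5: h = 4 > 0 → [4, 4.5]
midpoint 4.25: h = 1.375 > 0 → [4, 4.25]

1.3750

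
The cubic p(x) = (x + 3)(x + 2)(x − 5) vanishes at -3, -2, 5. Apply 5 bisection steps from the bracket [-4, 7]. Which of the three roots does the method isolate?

5

p(1.5) = -55.125 < 0, so the root lies in [1.5, 7]
p(4.25) = -33.984375 < 0, so the root lies in [4.25, 7]
p(5.625) = 41.103516 > 0, so the root lies in [4.25, 5.625]
p(4.9375) = -3.4417 < 0, so the root lies in [4.9375, 5.625]
p(5.28125) = 16.9588 > 0, so the root lies in [4.9375, 5.28125]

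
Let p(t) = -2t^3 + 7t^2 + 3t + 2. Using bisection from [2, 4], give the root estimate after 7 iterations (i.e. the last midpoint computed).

3.953125

midpoint 3: p = 20 > 0 → [3, 4]
midpoint 3.5: p = 12.5 > 0 → [3.5, 4]
midpoint 3.75: p = 6.21875 > 0 → [3.75, 4]
midpoint 3.875: p = 2.3633 > 0 → [3.875, 4]
midpoint 3.9375: p = 0.2466 > 0 → [3.9375, 4]
midpoint 3.96875: p = -0.8603 < 0 → [3.9375, 3.96875]
midpoint 3.953125: p = -0.3028 < 0 → [3.9375, 3.953125]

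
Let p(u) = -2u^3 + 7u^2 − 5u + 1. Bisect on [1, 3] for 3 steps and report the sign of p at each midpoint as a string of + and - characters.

++-

p(2) = 3 > 0, so the root lies in [2, 3]
p(2.5) = 1 > 0, so the root lies in [2.5, 3]
p(2.75) = -1.40625 < 0, so the root lies in [2.5, 2.75]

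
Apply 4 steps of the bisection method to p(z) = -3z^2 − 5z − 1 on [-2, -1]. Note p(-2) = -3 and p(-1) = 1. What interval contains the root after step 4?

[-1.4375, -1.375]

p(-1.5) = -0.25 < 0, so the root lies in [-1.5, -1]
p(-1.25) = 0.5625 > 0, so the root lies in [-1.5, -1.25]
p(-1.375) = 0.203125 > 0, so the root lies in [-1.5, -1.375]
p(-1.4375) = -0.0117 < 0, so the root lies in [-1.4375, -1.375]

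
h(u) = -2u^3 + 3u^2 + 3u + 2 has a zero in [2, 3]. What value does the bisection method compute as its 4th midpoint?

2.3125

midpoint 2.5: h = -3 < 0 → [2, 2.5]
midpoint 2.25: h = 1.15625 > 0 → [2.25, 2.5]
midpoint 2.375: h = -0.746094 < 0 → [2.25, 2.375]
midpoint 2.3125: h = 0.2476 > 0 → [2.3125, 2.375]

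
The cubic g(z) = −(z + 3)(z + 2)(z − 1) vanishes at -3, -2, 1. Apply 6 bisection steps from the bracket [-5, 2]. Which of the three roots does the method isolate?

1

m = -1.5, g(m) = 1.875 (+); new bracket [-1.5, 2]
m = 0.25, g(m) = 5.484375 (+); new bracket [0.25, 2]
m = 1.125, g(m) = -1.611328 (−); new bracket [0.25, 1.125]
m = 0.6875, g(m) = 3.0969 (+); new bracket [0.6875, 1.125]
m = 0.90625, g(m) = 1.0643 (+); new bracket [0.90625, 1.125]
m = 1.015625, g(m) = -0.1892 (−); new bracket [0.90625, 1.015625]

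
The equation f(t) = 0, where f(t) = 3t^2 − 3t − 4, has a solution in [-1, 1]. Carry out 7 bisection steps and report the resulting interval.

[-0.765625, -0.75]

midpoint 0: f = -4 < 0 → [-1, 0]
midpoint -0.5: f = -1.75 < 0 → [-1, -0.5]
midpoint -0.75: f = -0.0625 < 0 → [-1, -0.75]
midpoint -0.875: f = 0.9219 > 0 → [-0.875, -0.75]
midpoint -0.8125: f = 0.418 > 0 → [-0.8125, -0.75]
midpoint -0.78125: f = 0.1748 > 0 → [-0.78125, -0.75]
midpoint -0.765625: f = 0.0554 > 0 → [-0.765625, -0.75]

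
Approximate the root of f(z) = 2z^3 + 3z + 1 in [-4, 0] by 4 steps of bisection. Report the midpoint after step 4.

-0.25

z = -2 gives f = -21, negative; keep [-2, 0]
z = -1 gives f = -4, negative; keep [-1, 0]
z = -0.5 gives f = -0.75, negative; keep [-0.5, 0]
z = -0.25 gives f = 0.2188, positive; keep [-0.5, -0.25]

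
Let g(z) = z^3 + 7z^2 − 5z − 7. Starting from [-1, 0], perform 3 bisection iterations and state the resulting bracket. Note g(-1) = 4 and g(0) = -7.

[-0.75, -0.625]

z = -0.5 gives g = -2.875, negative; keep [-1, -0.5]
z = -0.75 gives g = 0.265625, positive; keep [-0.75, -0.5]
z = -0.625 gives g = -1.384766, negative; keep [-0.75, -0.625]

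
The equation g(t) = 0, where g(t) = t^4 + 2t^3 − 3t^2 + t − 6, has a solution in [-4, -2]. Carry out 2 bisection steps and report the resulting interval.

[-3.5, -3]

m = -3, g(m) = -9 (−); new bracket [-4, -3]
m = -3.5, g(m) = 18.0625 (+); new bracket [-3.5, -3]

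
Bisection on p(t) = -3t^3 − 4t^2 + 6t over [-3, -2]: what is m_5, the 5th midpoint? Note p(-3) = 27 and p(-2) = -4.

m = -2.5, p(m) = 6.875 (+); new bracket [-2.5, -2]
m = -2.25, p(m) = 0.421875 (+); new bracket [-2.25, -2]
m = -2.125, p(m) = -2.025391 (−); new bracket [-2.25, -2.125]
m = -2.1875, p(m) = -0.863 (−); new bracket [-2.25, -2.1875]
m = -2.21875, p(m) = -0.2362 (−); new bracket [-2.25, -2.21875]

-2.21875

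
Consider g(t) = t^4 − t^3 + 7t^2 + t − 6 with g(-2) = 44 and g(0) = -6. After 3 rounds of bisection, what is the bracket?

m = -1, g(m) = 2 (+); new bracket [-1, 0]
m = -0.5, g(m) = -4.5625 (−); new bracket [-1, -0.5]
m = -0.75, g(m) = -2.074219 (−); new bracket [-1, -0.75]

[-1, -0.75]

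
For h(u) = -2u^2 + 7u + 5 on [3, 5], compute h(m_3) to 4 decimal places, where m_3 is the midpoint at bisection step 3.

-1.3750

u = 4 gives h = 1, positive; keep [4, 5]
u = 4.5 gives h = -4, negative; keep [4, 4.5]
u = 4.25 gives h = -1.375, negative; keep [4, 4.25]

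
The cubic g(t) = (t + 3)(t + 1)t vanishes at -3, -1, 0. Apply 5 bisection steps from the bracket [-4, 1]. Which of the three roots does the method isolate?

m = -1.5, g(m) = 1.125 (+); new bracket [-4, -1.5]
m = -2.75, g(m) = 1.203125 (+); new bracket [-4, -2.75]
m = -3.375, g(m) = -3.005859 (−); new bracket [-3.375, -2.75]
m = -3.0625, g(m) = -0.3948 (−); new bracket [-3.0625, -2.75]
m = -2.90625, g(m) = 0.5194 (+); new bracket [-3.0625, -2.90625]

-3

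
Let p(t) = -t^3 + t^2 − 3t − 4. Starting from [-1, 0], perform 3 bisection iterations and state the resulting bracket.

m = -0.5, p(m) = -2.125 (−); new bracket [-1, -0.5]
m = -0.75, p(m) = -0.765625 (−); new bracket [-1, -0.75]
m = -0.875, p(m) = 0.060547 (+); new bracket [-0.875, -0.75]

[-0.875, -0.75]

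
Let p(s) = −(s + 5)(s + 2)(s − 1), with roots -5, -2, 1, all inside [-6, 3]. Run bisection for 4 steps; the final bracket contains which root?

m = -1.5, p(m) = 4.375 (+); new bracket [-1.5, 3]
m = 0.75, p(m) = 3.953125 (+); new bracket [0.75, 3]
m = 1.875, p(m) = -23.310547 (−); new bracket [0.75, 1.875]
m = 1.3125, p(m) = -6.5344 (−); new bracket [0.75, 1.3125]

1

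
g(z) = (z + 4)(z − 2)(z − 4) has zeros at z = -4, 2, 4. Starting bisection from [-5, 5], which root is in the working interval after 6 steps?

-4

m = 0, g(m) = 32 (+); new bracket [-5, 0]
m = -2.5, g(m) = 43.875 (+); new bracket [-5, -2.5]
m = -3.75, g(m) = 11.140625 (+); new bracket [-5, -3.75]
m = -4.375, g(m) = -20.0215 (−); new bracket [-4.375, -3.75]
m = -4.0625, g(m) = -3.0549 (−); new bracket [-4.0625, -3.75]
m = -3.90625, g(m) = 4.3778 (+); new bracket [-4.0625, -3.90625]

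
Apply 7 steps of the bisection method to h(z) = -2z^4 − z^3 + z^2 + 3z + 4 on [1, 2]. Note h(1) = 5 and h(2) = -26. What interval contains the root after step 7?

m = 1.5, h(m) = -2.75 (−); new bracket [1, 1.5]
m = 1.25, h(m) = 2.476562 (+); new bracket [1.25, 1.5]
m = 1.375, h(m) = 0.26709 (+); new bracket [1.375, 1.5]
m = 1.4375, h(m) = -1.1316 (−); new bracket [1.375, 1.4375]
m = 1.40625, h(m) = -0.4059 (−); new bracket [1.375, 1.40625]
m = 1.390625, h(m) = -0.063 (−); new bracket [1.375, 1.390625]
m = 1.3828125, h(m) = 0.1036 (+); new bracket [1.3828125, 1.390625]

[1.3828125, 1.390625]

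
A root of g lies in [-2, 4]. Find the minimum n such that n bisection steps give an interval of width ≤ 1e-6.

Width after n steps is 6/2^n. Need 2^n ≥ 6/1e-6 = 6000000.
2^22 = 4194304 < 6000000 ≤ 2^23 = 8388608, so n = 23.

23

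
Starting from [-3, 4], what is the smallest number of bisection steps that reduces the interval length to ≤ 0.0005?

14

Width after n steps is 7/2^n. Need 2^n ≥ 7/0.0005 = 14000.
2^13 = 8192 < 14000 ≤ 2^14 = 16384, so n = 14.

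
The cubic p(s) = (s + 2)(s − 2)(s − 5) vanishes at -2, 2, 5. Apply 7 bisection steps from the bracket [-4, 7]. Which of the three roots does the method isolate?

p(1.5) = 6.125 > 0, so the root lies in [-4, 1.5]
p(-1.25) = 15.234375 > 0, so the root lies in [-4, -1.25]
p(-2.625) = -22.041016 < 0, so the root lies in [-2.625, -1.25]
p(-1.9375) = 1.7073 > 0, so the root lies in [-2.625, -1.9375]
p(-2.28125) = -8.7674 < 0, so the root lies in [-2.28125, -1.9375]
p(-2.109375) = -3.1954 < 0, so the root lies in [-2.109375, -1.9375]
p(-2.0234375) = -0.6623 < 0, so the root lies in [-2.0234375, -1.9375]

-2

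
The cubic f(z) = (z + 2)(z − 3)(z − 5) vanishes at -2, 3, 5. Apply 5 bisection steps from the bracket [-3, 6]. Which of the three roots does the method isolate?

m = 1.5, f(m) = 18.375 (+); new bracket [-3, 1.5]
m = -0.75, f(m) = 26.953125 (+); new bracket [-3, -0.75]
m = -1.875, f(m) = 4.189453 (+); new bracket [-3, -1.875]
m = -2.4375, f(m) = -17.6931 (−); new bracket [-2.4375, -1.875]
m = -2.15625, f(m) = -5.7655 (−); new bracket [-2.15625, -1.875]

-2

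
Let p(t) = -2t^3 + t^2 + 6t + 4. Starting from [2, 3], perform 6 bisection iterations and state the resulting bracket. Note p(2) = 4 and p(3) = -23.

m = 2.5, p(m) = -6 (−); new bracket [2, 2.5]
m = 2.25, p(m) = -0.21875 (−); new bracket [2, 2.25]
m = 2.125, p(m) = 2.074219 (+); new bracket [2.125, 2.25]
m = 2.1875, p(m) = 0.9751 (+); new bracket [2.1875, 2.25]
m = 2.21875, p(m) = 0.3902 (+); new bracket [2.21875, 2.25]
m = 2.234375, p(m) = 0.0888 (+); new bracket [2.234375, 2.25]

[2.234375, 2.25]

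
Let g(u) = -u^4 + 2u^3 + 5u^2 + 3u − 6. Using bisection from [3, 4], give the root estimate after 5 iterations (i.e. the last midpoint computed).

g(3.5) = 1.4375 > 0, so the root lies in [3.5, 4]
g(3.75) = -16.722656 < 0, so the root lies in [3.5, 3.75]
g(3.625) = -6.828369 < 0, so the root lies in [3.5, 3.625]
g(3.5625) = -2.501 < 0, so the root lies in [3.5, 3.5625]
g(3.53125) = -0.4843 < 0, so the root lies in [3.5, 3.53125]

3.53125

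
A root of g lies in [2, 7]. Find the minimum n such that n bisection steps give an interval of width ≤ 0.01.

Width after n steps is 5/2^n. Need 2^n ≥ 5/0.01 = 500.
2^8 = 256 < 500 ≤ 2^9 = 512, so n = 9.

9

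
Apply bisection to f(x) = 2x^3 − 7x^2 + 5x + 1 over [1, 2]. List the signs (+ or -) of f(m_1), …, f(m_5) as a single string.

midpoint 1.5: f = -0.5 < 0 → [1, 1.5]
midpoint 1.25: f = 0.21875 > 0 → [1.25, 1.5]
midpoint 1.375: f = -0.160156 < 0 → [1.25, 1.375]
midpoint 1.3125: f = 0.0259 > 0 → [1.3125, 1.375]
midpoint 1.34375: f = -0.0682 < 0 → [1.3125, 1.34375]

-+-+-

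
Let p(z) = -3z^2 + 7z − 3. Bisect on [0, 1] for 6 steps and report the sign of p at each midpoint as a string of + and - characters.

-++-++

z = 0.5 gives p = -0.25, negative; keep [0.5, 1]
z = 0.75 gives p = 0.5625, positive; keep [0.5, 0.75]
z = 0.625 gives p = 0.203125, positive; keep [0.5, 0.625]
z = 0.5625 gives p = -0.0117, negative; keep [0.5625, 0.625]
z = 0.59375 gives p = 0.0986, positive; keep [0.5625, 0.59375]
z = 0.578125 gives p = 0.0442, positive; keep [0.5625, 0.578125]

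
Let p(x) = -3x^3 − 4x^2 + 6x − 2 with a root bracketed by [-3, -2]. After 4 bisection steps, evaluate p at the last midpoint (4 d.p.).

-0.1663

x = -2.5 gives p = 4.875, positive; keep [-2.5, -2]
x = -2.25 gives p = -1.578125, negative; keep [-2.5, -2.25]
x = -2.375 gives p = 1.376953, positive; keep [-2.375, -2.25]
x = -2.3125 gives p = -0.1663, negative; keep [-2.375, -2.3125]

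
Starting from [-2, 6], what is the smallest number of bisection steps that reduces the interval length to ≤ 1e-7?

27

Width after n steps is 8/2^n. Need 2^n ≥ 8/1e-7 = 80000000.
2^26 = 67108864 < 80000000 ≤ 2^27 = 134217728, so n = 27.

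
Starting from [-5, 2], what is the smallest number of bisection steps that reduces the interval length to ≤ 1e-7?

27

Width after n steps is 7/2^n. Need 2^n ≥ 7/1e-7 = 70000000.
2^26 = 67108864 < 70000000 ≤ 2^27 = 134217728, so n = 27.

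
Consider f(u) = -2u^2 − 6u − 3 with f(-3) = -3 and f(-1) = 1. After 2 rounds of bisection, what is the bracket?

[-2.5, -2]

midpoint -2: f = 1 > 0 → [-3, -2]
midpoint -2.5: f = -0.5 < 0 → [-2.5, -2]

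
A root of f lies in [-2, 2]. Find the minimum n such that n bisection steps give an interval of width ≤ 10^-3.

12

Width after n steps is 4/2^n. Need 2^n ≥ 4/10^-3 = 4000.
2^11 = 2048 < 4000 ≤ 2^12 = 4096, so n = 12.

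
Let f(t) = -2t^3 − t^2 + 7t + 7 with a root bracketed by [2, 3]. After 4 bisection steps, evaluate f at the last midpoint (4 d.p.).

t = 2.5 gives f = -13, negative; keep [2, 2.5]
t = 2.25 gives f = -5.09375, negative; keep [2, 2.25]
t = 2.125 gives f = -1.832031, negative; keep [2, 2.125]
t = 2.0625 gives f = -0.3638, negative; keep [2, 2.0625]

-0.3638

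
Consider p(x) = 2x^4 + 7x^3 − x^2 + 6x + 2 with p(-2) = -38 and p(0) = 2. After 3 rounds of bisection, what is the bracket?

x = -1 gives p = -10, negative; keep [-1, 0]
x = -0.5 gives p = -2, negative; keep [-0.5, 0]
x = -0.25 gives p = 0.335938, positive; keep [-0.5, -0.25]

[-0.5, -0.25]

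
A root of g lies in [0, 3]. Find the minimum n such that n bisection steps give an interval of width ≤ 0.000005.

20

Width after n steps is 3/2^n. Need 2^n ≥ 3/0.000005 = 600000.
2^19 = 524288 < 600000 ≤ 2^20 = 1048576, so n = 20.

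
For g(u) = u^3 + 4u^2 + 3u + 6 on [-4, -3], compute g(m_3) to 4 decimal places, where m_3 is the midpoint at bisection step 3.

g(-3.5) = 1.625 > 0, so the root lies in [-4, -3.5]
g(-3.75) = -1.734375 < 0, so the root lies in [-3.75, -3.5]
g(-3.625) = 0.052734 > 0, so the root lies in [-3.75, -3.625]

0.0527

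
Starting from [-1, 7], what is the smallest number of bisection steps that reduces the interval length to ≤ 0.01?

10

Width after n steps is 8/2^n. Need 2^n ≥ 8/0.01 = 800.
2^9 = 512 < 800 ≤ 2^10 = 1024, so n = 10.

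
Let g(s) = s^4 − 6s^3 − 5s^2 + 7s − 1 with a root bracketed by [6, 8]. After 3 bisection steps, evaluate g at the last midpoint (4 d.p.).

midpoint 7: g = 146 > 0 → [6, 7]
midpoint 6.5: g = -29.4375 < 0 → [6.5, 7]
midpoint 6.75: g = 49.097656 > 0 → [6.5, 6.75]

49.0977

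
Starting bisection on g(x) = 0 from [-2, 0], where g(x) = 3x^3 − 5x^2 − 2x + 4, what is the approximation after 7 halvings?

-0.859375

m = -1, g(m) = -2 (−); new bracket [-1, 0]
m = -0.5, g(m) = 3.375 (+); new bracket [-1, -0.5]
m = -0.75, g(m) = 1.421875 (+); new bracket [-1, -0.75]
m = -0.875, g(m) = -0.0879 (−); new bracket [-0.875, -0.75]
m = -0.8125, g(m) = 0.7151 (+); new bracket [-0.875, -0.8125]
m = -0.84375, g(m) = 0.3259 (+); new bracket [-0.875, -0.84375]
m = -0.859375, g(m) = 0.1221 (+); new bracket [-0.875, -0.859375]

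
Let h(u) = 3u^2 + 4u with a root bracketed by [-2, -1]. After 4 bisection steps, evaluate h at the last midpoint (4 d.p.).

midpoint -1.5: h = 0.75 > 0 → [-1.5, -1]
midpoint -1.25: h = -0.3125 < 0 → [-1.5, -1.25]
midpoint -1.375: h = 0.171875 > 0 → [-1.375, -1.25]
midpoint -1.3125: h = -0.082 < 0 → [-1.375, -1.3125]

-0.0820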